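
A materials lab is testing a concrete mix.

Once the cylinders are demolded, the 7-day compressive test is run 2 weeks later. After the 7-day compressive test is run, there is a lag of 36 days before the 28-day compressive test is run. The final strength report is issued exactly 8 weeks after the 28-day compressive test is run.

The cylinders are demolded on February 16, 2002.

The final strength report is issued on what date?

June 2, 2002

The cylinders are demolded: Feb 16, 2002.
The 7-day compressive test is run: Feb 16, 2002 + 2 weeks = Mar 2, 2002.
The 28-day compressive test is run: Mar 2, 2002 + 36 days = Apr 7, 2002.
The final strength report is issued: Apr 7, 2002 + 8 weeks = Jun 2, 2002.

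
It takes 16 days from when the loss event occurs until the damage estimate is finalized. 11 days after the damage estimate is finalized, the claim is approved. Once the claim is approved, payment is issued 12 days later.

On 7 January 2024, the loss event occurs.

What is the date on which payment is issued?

15 February 2024

The loss event occurs: Jan 7, 2024.
The damage estimate is finalized: Jan 7, 2024 + 16 days = Jan 23, 2024.
The claim is approved: Jan 23, 2024 + 11 days = Feb 3, 2024.
Payment is issued: Feb 3, 2024 + 12 days = Feb 15, 2024.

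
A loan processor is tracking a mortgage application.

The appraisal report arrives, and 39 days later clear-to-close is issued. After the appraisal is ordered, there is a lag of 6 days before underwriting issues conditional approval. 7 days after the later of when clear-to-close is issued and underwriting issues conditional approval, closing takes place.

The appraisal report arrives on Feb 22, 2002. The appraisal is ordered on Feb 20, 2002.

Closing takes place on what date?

Apr 9, 2002

The appraisal report arrives: Feb 22, 2002.
Clear-to-close is issued: Feb 22, 2002 + 39 days = Apr 2, 2002.
The appraisal is ordered: Feb 20, 2002.
Underwriting issues conditional approval: Feb 20, 2002 + 6 days = Feb 26, 2002.
Both prerequisites met — clear-to-close is issued (Apr 2, 2002), underwriting issues conditional approval (Feb 26, 2002); the later is Apr 2, 2002.
Closing takes place: Apr 2, 2002 + 7 days = Apr 9, 2002.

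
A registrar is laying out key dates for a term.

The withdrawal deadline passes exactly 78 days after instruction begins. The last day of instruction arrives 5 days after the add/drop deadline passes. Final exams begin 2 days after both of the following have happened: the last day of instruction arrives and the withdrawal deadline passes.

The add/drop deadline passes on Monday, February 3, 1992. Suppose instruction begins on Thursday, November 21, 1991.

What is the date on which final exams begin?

Monday, February 10, 1992

The add/drop deadline passes: Feb 3, 1992.
The last day of instruction arrives: Feb 3, 1992 + 5 days = Feb 8, 1992.
Instruction begins: Nov 21, 1991.
The withdrawal deadline passes: Nov 21, 1991 + 78 days = Feb 7, 1992.
Both prerequisites met — the last day of instruction arrives (Feb 8, 1992), the withdrawal deadline passes (Feb 7, 1992); the later is Feb 8, 1992.
Final exams begin: Feb 8, 1992 + 2 days = Feb 10, 1992.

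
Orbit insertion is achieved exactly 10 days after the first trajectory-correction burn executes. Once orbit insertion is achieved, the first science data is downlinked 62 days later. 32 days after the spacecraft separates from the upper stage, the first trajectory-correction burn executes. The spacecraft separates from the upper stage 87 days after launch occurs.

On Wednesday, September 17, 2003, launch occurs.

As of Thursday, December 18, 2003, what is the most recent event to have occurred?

Launch occurs: Sep 17, 2003.
The spacecraft separates from the upper stage: Sep 17, 2003 + 87 days = Dec 13, 2003.
The first trajectory-correction burn executes: Dec 13, 2003 + 32 days = Jan 14, 2004.
Orbit insertion is achieved: Jan 14, 2004 + 10 days = Jan 24, 2004.
The first science data is downlinked: Jan 24, 2004 + 62 days = Mar 26, 2004.
Dec 18, 2003 falls between when the spacecraft separates from the upper stage (Dec 13, 2003) and when the first trajectory-correction burn executes (Jan 14, 2004).

The spacecraft separates from the upper stage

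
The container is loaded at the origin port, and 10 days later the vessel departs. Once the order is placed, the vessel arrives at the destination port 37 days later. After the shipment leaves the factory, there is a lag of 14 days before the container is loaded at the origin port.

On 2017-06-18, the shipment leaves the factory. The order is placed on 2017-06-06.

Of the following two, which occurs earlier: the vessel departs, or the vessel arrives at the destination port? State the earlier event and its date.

The shipment leaves the factory: Jun 18, 2017.
The container is loaded at the origin port: Jun 18, 2017 + 14 days = Jul 2, 2017.
The vessel departs: Jul 2, 2017 + 10 days = Jul 12, 2017.
The order is placed: Jun 6, 2017.
The vessel arrives at the destination port: Jun 6, 2017 + 37 days = Jul 13, 2017.
Comparing: the vessel departs on Jul 12, 2017 vs the vessel arrives at the destination port on Jul 13, 2017. Earlier: the vessel departs.

The vessel departs — 2017-07-12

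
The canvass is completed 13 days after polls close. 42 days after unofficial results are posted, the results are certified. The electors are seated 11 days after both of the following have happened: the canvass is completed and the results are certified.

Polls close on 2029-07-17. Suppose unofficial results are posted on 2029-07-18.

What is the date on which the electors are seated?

2029-09-09

Polls close: Jul 17, 2029.
The canvass is completed: Jul 17, 2029 + 13 days = Jul 30, 2029.
Unofficial results are posted: Jul 18, 2029.
The results are certified: Jul 18, 2029 + 42 days = Aug 29, 2029.
Both prerequisites met — the canvass is completed (Jul 30, 2029), the results are certified (Aug 29, 2029); the later is Aug 29, 2029.
The electors are seated: Aug 29, 2029 + 11 days = Sep 9, 2029.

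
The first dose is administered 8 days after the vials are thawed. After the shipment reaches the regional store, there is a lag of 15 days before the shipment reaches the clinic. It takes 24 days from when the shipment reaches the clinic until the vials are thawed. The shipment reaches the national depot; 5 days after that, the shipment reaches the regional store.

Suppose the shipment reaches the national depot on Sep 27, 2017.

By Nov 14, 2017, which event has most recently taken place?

The shipment reaches the national depot: Sep 27, 2017.
The shipment reaches the regional store: Sep 27, 2017 + 5 days = Oct 2, 2017.
The shipment reaches the clinic: Oct 2, 2017 + 15 days = Oct 17, 2017.
The vials are thawed: Oct 17, 2017 + 24 days = Nov 10, 2017.
The first dose is administered: Nov 10, 2017 + 8 days = Nov 18, 2017.
Nov 14, 2017 falls between when the vials are thawed (Nov 10, 2017) and when the first dose is administered (Nov 18, 2017).

The vials are thawed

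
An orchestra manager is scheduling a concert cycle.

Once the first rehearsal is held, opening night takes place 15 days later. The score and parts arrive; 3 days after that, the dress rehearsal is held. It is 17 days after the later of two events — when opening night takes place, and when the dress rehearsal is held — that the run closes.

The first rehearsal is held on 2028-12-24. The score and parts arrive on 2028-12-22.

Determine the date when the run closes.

2029-01-25

The first rehearsal is held: Dec 24, 2028.
Opening night takes place: Dec 24, 2028 + 15 days = Jan 8, 2029.
The score and parts arrive: Dec 22, 2028.
The dress rehearsal is held: Dec 22, 2028 + 3 days = Dec 25, 2028.
Both prerequisites met — opening night takes place (Jan 8, 2029), the dress rehearsal is held (Dec 25, 2028); the later is Jan 8, 2029.
The run closes: Jan 8, 2029 + 17 days = Jan 25, 2029.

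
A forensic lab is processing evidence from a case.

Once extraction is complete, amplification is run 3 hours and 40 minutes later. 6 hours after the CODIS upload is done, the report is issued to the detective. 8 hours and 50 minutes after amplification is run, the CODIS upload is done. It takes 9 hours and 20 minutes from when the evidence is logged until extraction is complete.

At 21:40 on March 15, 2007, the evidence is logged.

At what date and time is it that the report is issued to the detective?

The evidence is logged: 21:40 Mar 15, 2007.
Extraction is complete: 21:40 Mar 15, 2007 + 9h20m = 07:00 Mar 16, 2007.
Amplification is run: 07:00 Mar 16, 2007 + 3h40m = 10:40 Mar 16, 2007.
The CODIS upload is done: 10:40 Mar 16, 2007 + 8h50m = 19:30 Mar 16, 2007.
The report is issued to the detective: 19:30 Mar 16, 2007 + 6h = 01:30 Mar 17, 2007.

01:30 on March 17, 2007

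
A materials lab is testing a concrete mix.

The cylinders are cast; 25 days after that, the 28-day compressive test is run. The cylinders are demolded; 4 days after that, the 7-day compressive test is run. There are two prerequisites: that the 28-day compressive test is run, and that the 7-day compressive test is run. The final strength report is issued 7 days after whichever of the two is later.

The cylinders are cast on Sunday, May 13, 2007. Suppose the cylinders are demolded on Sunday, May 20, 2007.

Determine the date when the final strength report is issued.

Thursday, June 14, 2007

The cylinders are cast: May 13, 2007.
The 28-day compressive test is run: May 13, 2007 + 25 days = Jun 7, 2007.
The cylinders are demolded: May 20, 2007.
The 7-day compressive test is run: May 20, 2007 + 4 days = May 24, 2007.
Both prerequisites met — the 28-day compressive test is run (Jun 7, 2007), the 7-day compressive test is run (May 24, 2007); the later is Jun 7, 2007.
The final strength report is issued: Jun 7, 2007 + 7 days = Jun 14, 2007.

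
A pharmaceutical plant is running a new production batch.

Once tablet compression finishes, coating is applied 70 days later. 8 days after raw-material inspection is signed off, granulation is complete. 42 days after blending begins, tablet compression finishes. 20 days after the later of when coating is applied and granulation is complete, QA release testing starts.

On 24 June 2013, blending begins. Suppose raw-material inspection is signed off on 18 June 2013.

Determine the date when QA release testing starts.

Blending begins: Jun 24, 2013.
Tablet compression finishes: Jun 24, 2013 + 42 days = Aug 5, 2013.
Coating is applied: Aug 5, 2013 + 70 days = Oct 14, 2013.
Raw-material inspection is signed off: Jun 18, 2013.
Granulation is complete: Jun 18, 2013 + 8 days = Jun 26, 2013.
Both prerequisites met — coating is applied (Oct 14, 2013), granulation is complete (Jun 26, 2013); the later is Oct 14, 2013.
QA release testing starts: Oct 14, 2013 + 20 days = Nov 3, 2013.

3 November 2013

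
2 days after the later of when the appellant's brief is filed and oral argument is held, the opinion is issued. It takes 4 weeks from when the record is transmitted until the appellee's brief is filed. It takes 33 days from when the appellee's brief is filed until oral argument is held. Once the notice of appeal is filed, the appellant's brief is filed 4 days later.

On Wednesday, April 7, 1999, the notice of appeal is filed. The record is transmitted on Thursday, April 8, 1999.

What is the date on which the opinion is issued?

The notice of appeal is filed: Apr 7, 1999.
The appellant's brief is filed: Apr 7, 1999 + 4 days = Apr 11, 1999.
The record is transmitted: Apr 8, 1999.
The appellee's brief is filed: Apr 8, 1999 + 4 weeks = May 6, 1999.
Oral argument is held: May 6, 1999 + 33 days = Jun 8, 1999.
Both prerequisites met — the appellant's brief is filed (Apr 11, 1999), oral argument is held (Jun 8, 1999); the later is Jun 8, 1999.
The opinion is issued: Jun 8, 1999 + 2 days = Jun 10, 1999.

Thursday, June 10, 1999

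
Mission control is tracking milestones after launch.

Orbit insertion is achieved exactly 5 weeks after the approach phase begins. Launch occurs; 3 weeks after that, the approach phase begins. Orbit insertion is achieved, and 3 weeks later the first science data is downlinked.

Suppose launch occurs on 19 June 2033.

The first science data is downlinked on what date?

Launch occurs: Jun 19, 2033.
The approach phase begins: Jun 19, 2033 + 3 weeks = Jul 10, 2033.
Orbit insertion is achieved: Jul 10, 2033 + 5 weeks = Aug 14, 2033.
The first science data is downlinked: Aug 14, 2033 + 3 weeks = Sep 4, 2033.

4 September 2033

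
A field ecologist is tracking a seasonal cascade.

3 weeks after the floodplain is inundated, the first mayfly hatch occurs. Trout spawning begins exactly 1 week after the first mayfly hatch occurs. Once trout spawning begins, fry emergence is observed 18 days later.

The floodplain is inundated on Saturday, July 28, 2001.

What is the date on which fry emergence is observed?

The floodplain is inundated: Jul 28, 2001.
The first mayfly hatch occurs: Jul 28, 2001 + 3 weeks = Aug 18, 2001.
Trout spawning begins: Aug 18, 2001 + 1 week = Aug 25, 2001.
Fry emergence is observed: Aug 25, 2001 + 18 days = Sep 12, 2001.

Wednesday, September 12, 2001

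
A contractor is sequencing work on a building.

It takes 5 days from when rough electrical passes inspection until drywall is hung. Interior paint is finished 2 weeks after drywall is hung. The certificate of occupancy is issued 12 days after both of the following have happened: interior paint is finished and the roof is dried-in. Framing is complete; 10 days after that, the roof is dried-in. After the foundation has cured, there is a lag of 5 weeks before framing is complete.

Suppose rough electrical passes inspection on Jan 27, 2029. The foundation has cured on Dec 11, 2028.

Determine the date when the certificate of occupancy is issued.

Feb 27, 2029

Rough electrical passes inspection: Jan 27, 2029.
Drywall is hung: Jan 27, 2029 + 5 days = Feb 1, 2029.
Interior paint is finished: Feb 1, 2029 + 2 weeks = Feb 15, 2029.
The foundation has cured: Dec 11, 2028.
Framing is complete: Dec 11, 2028 + 5 weeks = Jan 15, 2029.
The roof is dried-in: Jan 15, 2029 + 10 days = Jan 25, 2029.
Both prerequisites met — interior paint is finished (Feb 15, 2029), the roof is dried-in (Jan 25, 2029); the later is Feb 15, 2029.
The certificate of occupancy is issued: Feb 15, 2029 + 12 days = Feb 27, 2029.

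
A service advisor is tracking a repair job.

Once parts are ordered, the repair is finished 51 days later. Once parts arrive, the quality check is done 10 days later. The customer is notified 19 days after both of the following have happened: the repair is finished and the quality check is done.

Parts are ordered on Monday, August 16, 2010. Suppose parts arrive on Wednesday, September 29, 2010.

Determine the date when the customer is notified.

Parts are ordered: Aug 16, 2010.
The repair is finished: Aug 16, 2010 + 51 days = Oct 6, 2010.
Parts arrive: Sep 29, 2010.
The quality check is done: Sep 29, 2010 + 10 days = Oct 9, 2010.
Both prerequisites met — the repair is finished (Oct 6, 2010), the quality check is done (Oct 9, 2010); the later is Oct 9, 2010.
The customer is notified: Oct 9, 2010 + 19 days = Oct 28, 2010.

Thursday, October 28, 2010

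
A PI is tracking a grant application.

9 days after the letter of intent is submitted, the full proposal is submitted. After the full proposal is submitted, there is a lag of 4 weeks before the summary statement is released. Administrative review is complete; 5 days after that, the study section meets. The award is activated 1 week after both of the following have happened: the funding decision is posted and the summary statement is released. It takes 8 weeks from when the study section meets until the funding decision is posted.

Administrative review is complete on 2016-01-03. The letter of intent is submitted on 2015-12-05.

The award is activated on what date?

2016-03-11

Administrative review is complete: Jan 3, 2016.
The study section meets: Jan 3, 2016 + 5 days = Jan 8, 2016.
The funding decision is posted: Jan 8, 2016 + 8 weeks = Mar 4, 2016.
The letter of intent is submitted: Dec 5, 2015.
The full proposal is submitted: Dec 5, 2015 + 9 days = Dec 14, 2015.
The summary statement is released: Dec 14, 2015 + 4 weeks = Jan 11, 2016.
Both prerequisites met — the funding decision is posted (Mar 4, 2016), the summary statement is released (Jan 11, 2016); the later is Mar 4, 2016.
The award is activated: Mar 4, 2016 + 1 week = Mar 11, 2016.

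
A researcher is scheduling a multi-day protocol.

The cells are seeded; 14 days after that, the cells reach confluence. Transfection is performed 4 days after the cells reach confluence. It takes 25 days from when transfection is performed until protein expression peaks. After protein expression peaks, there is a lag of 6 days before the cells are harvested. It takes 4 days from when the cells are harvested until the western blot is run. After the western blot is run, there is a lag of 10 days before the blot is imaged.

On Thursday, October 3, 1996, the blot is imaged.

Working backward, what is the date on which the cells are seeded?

Thursday, August 1, 1996

The blot is imaged: Oct 3, 1996.
The western blot is run: Oct 3, 1996 − 10 days = Sep 23, 1996.
The cells are harvested: Sep 23, 1996 − 4 days = Sep 19, 1996.
Protein expression peaks: Sep 19, 1996 − 6 days = Sep 13, 1996.
Transfection is performed: Sep 13, 1996 − 25 days = Aug 19, 1996.
The cells reach confluence: Aug 19, 1996 − 4 days = Aug 15, 1996.
The cells are seeded: Aug 15, 1996 − 14 days = Aug 1, 1996.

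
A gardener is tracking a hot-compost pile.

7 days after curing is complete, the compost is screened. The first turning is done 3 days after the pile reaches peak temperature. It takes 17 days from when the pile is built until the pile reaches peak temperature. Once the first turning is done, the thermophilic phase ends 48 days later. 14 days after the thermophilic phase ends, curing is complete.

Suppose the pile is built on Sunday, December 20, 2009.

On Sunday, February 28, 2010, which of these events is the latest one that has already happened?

The thermophilic phase ends

The pile is built: Dec 20, 2009.
The pile reaches peak temperature: Dec 20, 2009 + 17 days = Jan 6, 2010.
The first turning is done: Jan 6, 2010 + 3 days = Jan 9, 2010.
The thermophilic phase ends: Jan 9, 2010 + 48 days = Feb 26, 2010.
Curing is complete: Feb 26, 2010 + 14 days = Mar 12, 2010.
The compost is screened: Mar 12, 2010 + 7 days = Mar 19, 2010.
Feb 28, 2010 falls between when the thermophilic phase ends (Feb 26, 2010) and when curing is complete (Mar 12, 2010).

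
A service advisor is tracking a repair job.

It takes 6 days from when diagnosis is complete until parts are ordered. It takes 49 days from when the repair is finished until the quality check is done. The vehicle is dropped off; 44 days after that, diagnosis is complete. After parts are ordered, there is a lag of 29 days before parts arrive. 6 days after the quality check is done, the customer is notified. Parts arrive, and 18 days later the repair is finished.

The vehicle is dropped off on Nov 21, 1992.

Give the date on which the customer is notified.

Apr 22, 1993

The vehicle is dropped off: Nov 21, 1992.
Diagnosis is complete: Nov 21, 1992 + 44 days = Jan 4, 1993.
Parts are ordered: Jan 4, 1993 + 6 days = Jan 10, 1993.
Parts arrive: Jan 10, 1993 + 29 days = Feb 8, 1993.
The repair is finished: Feb 8, 1993 + 18 days = Feb 26, 1993.
The quality check is done: Feb 26, 1993 + 49 days = Apr 16, 1993.
The customer is notified: Apr 16, 1993 + 6 days = Apr 22, 1993.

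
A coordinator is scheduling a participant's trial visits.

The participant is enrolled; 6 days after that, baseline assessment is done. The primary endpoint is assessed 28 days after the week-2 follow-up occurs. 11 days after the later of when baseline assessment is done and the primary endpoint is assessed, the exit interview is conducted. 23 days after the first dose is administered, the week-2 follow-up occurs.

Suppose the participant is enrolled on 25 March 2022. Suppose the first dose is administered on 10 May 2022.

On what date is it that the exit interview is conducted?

11 July 2022

The participant is enrolled: Mar 25, 2022.
Baseline assessment is done: Mar 25, 2022 + 6 days = Mar 31, 2022.
The first dose is administered: May 10, 2022.
The week-2 follow-up occurs: May 10, 2022 + 23 days = Jun 2, 2022.
The primary endpoint is assessed: Jun 2, 2022 + 28 days = Jun 30, 2022.
Both prerequisites met — baseline assessment is done (Mar 31, 2022), the primary endpoint is assessed (Jun 30, 2022); the later is Jun 30, 2022.
The exit interview is conducted: Jun 30, 2022 + 11 days = Jul 11, 2022.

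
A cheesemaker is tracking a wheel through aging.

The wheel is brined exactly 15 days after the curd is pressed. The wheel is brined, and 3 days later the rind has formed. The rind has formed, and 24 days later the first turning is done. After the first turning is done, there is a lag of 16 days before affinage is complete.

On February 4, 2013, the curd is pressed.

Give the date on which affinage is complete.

April 3, 2013

The curd is pressed: Feb 4, 2013.
The wheel is brined: Feb 4, 2013 + 15 days = Feb 19, 2013.
The rind has formed: Feb 19, 2013 + 3 days = Feb 22, 2013.
The first turning is done: Feb 22, 2013 + 24 days = Mar 18, 2013.
Affinage is complete: Mar 18, 2013 + 16 days = Apr 3, 2013.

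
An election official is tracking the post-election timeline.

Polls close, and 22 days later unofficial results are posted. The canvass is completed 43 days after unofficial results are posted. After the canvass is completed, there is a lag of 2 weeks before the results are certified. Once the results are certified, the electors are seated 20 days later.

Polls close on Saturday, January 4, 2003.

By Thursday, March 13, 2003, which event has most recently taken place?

Polls close: Jan 4, 2003.
Unofficial results are posted: Jan 4, 2003 + 22 days = Jan 26, 2003.
The canvass is completed: Jan 26, 2003 + 43 days = Mar 10, 2003.
The results are certified: Mar 10, 2003 + 2 weeks = Mar 24, 2003.
The electors are seated: Mar 24, 2003 + 20 days = Apr 13, 2003.
Mar 13, 2003 falls between when the canvass is completed (Mar 10, 2003) and when the results are certified (Mar 24, 2003).

The canvass is completed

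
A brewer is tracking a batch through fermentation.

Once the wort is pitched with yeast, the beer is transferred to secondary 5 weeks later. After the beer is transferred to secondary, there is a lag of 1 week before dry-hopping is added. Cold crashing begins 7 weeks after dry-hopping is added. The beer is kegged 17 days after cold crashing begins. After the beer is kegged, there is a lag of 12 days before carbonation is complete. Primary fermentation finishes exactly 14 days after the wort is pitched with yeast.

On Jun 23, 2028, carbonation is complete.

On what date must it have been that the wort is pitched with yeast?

Feb 24, 2028

Carbonation is complete: Jun 23, 2028.
The beer is kegged: Jun 23, 2028 − 12 days = Jun 11, 2028.
Cold crashing begins: Jun 11, 2028 − 17 days = May 25, 2028.
Dry-hopping is added: May 25, 2028 − 7 weeks = Apr 6, 2028.
The beer is transferred to secondary: Apr 6, 2028 − 1 week = Mar 30, 2028.
The wort is pitched with yeast: Mar 30, 2028 − 5 weeks = Feb 24, 2028.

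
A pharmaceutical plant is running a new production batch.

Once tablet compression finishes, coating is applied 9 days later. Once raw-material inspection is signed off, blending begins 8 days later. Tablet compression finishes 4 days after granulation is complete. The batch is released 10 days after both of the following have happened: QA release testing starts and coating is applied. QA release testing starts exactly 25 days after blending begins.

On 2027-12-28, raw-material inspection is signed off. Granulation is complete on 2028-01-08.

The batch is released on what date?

2028-02-09

Raw-material inspection is signed off: Dec 28, 2027.
Blending begins: Dec 28, 2027 + 8 days = Jan 5, 2028.
QA release testing starts: Jan 5, 2028 + 25 days = Jan 30, 2028.
Granulation is complete: Jan 8, 2028.
Tablet compression finishes: Jan 8, 2028 + 4 days = Jan 12, 2028.
Coating is applied: Jan 12, 2028 + 9 days = Jan 21, 2028.
Both prerequisites met — QA release testing starts (Jan 30, 2028), coating is applied (Jan 21, 2028); the later is Jan 30, 2028.
The batch is released: Jan 30, 2028 + 10 days = Feb 9, 2028.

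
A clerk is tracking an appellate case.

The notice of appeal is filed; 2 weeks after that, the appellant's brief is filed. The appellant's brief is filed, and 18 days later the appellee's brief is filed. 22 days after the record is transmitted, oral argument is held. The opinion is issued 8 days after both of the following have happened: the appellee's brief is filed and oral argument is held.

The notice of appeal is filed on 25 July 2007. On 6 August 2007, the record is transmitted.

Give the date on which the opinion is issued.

The notice of appeal is filed: Jul 25, 2007.
The appellant's brief is filed: Jul 25, 2007 + 2 weeks = Aug 8, 2007.
The appellee's brief is filed: Aug 8, 2007 + 18 days = Aug 26, 2007.
The record is transmitted: Aug 6, 2007.
Oral argument is held: Aug 6, 2007 + 22 days = Aug 28, 2007.
Both prerequisites met — the appellee's brief is filed (Aug 26, 2007), oral argument is held (Aug 28, 2007); the later is Aug 28, 2007.
The opinion is issued: Aug 28, 2007 + 8 days = Sep 5, 2007.

5 September 2007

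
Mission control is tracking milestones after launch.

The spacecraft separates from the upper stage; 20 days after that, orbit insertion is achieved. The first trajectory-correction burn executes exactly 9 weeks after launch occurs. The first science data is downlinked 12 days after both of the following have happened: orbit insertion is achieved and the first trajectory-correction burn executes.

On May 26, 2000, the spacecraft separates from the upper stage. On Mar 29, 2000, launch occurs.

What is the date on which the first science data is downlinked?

Jun 27, 2000

The spacecraft separates from the upper stage: May 26, 2000.
Orbit insertion is achieved: May 26, 2000 + 20 days = Jun 15, 2000.
Launch occurs: Mar 29, 2000.
The first trajectory-correction burn executes: Mar 29, 2000 + 9 weeks = May 31, 2000.
Both prerequisites met — orbit insertion is achieved (Jun 15, 2000), the first trajectory-correction burn executes (May 31, 2000); the later is Jun 15, 2000.
The first science data is downlinked: Jun 15, 2000 + 12 days = Jun 27, 2000.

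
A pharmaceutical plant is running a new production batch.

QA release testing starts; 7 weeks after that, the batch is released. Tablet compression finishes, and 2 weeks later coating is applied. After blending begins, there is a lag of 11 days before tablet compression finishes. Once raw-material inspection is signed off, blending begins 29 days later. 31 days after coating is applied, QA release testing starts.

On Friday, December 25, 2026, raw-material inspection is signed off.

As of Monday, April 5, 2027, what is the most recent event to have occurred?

Raw-material inspection is signed off: Dec 25, 2026.
Blending begins: Dec 25, 2026 + 29 days = Jan 23, 2027.
Tablet compression finishes: Jan 23, 2027 + 11 days = Feb 3, 2027.
Coating is applied: Feb 3, 2027 + 2 weeks = Feb 17, 2027.
QA release testing starts: Feb 17, 2027 + 31 days = Mar 20, 2027.
The batch is released: Mar 20, 2027 + 7 weeks = May 8, 2027.
Apr 5, 2027 falls between when QA release testing starts (Mar 20, 2027) and when the batch is released (May 8, 2027).

QA release testing starts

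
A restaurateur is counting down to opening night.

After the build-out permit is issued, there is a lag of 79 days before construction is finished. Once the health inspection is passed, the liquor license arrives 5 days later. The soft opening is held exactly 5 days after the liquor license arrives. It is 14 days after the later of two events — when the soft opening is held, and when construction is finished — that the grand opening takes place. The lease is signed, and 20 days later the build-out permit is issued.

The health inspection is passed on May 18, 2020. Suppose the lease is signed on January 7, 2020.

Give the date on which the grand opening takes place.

The health inspection is passed: May 18, 2020.
The liquor license arrives: May 18, 2020 + 5 days = May 23, 2020.
The soft opening is held: May 23, 2020 + 5 days = May 28, 2020.
The lease is signed: Jan 7, 2020.
The build-out permit is issued: Jan 7, 2020 + 20 days = Jan 27, 2020.
Construction is finished: Jan 27, 2020 + 79 days = Apr 15, 2020.
Both prerequisites met — the soft opening is held (May 28, 2020), construction is finished (Apr 15, 2020); the later is May 28, 2020.
The grand opening takes place: May 28, 2020 + 14 days = Jun 11, 2020.

June 11, 2020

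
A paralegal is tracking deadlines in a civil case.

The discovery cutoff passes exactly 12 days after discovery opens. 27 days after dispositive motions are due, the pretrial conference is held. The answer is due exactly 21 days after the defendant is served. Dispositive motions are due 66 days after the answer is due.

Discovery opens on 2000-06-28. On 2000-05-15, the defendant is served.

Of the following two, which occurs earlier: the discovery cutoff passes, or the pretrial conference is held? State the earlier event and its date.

The discovery cutoff passes — 2000-07-10

Discovery opens: Jun 28, 2000.
The discovery cutoff passes: Jun 28, 2000 + 12 days = Jul 10, 2000.
The defendant is served: May 15, 2000.
The answer is due: May 15, 2000 + 21 days = Jun 5, 2000.
Dispositive motions are due: Jun 5, 2000 + 66 days = Aug 10, 2000.
The pretrial conference is held: Aug 10, 2000 + 27 days = Sep 6, 2000.
Comparing: the discovery cutoff passes on Jul 10, 2000 vs the pretrial conference is held on Sep 6, 2000. Earlier: the discovery cutoff passes.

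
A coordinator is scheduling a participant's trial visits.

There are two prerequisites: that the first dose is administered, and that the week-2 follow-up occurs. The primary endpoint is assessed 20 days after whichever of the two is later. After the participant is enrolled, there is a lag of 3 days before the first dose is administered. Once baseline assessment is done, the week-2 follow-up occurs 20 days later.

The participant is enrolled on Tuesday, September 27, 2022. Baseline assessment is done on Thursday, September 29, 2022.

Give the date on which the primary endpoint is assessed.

Tuesday, November 8, 2022

The participant is enrolled: Sep 27, 2022.
The first dose is administered: Sep 27, 2022 + 3 days = Sep 30, 2022.
Baseline assessment is done: Sep 29, 2022.
The week-2 follow-up occurs: Sep 29, 2022 + 20 days = Oct 19, 2022.
Both prerequisites met — the first dose is administered (Sep 30, 2022), the week-2 follow-up occurs (Oct 19, 2022); the later is Oct 19, 2022.
The primary endpoint is assessed: Oct 19, 2022 + 20 days = Nov 8, 2022.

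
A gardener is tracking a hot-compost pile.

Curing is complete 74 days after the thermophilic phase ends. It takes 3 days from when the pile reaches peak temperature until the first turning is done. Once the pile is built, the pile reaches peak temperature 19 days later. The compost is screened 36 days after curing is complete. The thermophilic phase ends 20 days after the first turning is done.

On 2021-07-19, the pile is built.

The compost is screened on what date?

The pile is built: Jul 19, 2021.
The pile reaches peak temperature: Jul 19, 2021 + 19 days = Aug 7, 2021.
The first turning is done: Aug 7, 2021 + 3 days = Aug 10, 2021.
The thermophilic phase ends: Aug 10, 2021 + 20 days = Aug 30, 2021.
Curing is complete: Aug 30, 2021 + 74 days = Nov 12, 2021.
The compost is screened: Nov 12, 2021 + 36 days = Dec 18, 2021.

2021-12-18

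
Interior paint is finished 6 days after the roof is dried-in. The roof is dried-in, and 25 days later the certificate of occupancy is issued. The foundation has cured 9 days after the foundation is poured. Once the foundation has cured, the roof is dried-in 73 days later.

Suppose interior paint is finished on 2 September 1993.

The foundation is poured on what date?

6 June 1993

Interior paint is finished: Sep 2, 1993.
The roof is dried-in: Sep 2, 1993 − 6 days = Aug 27, 1993.
The foundation has cured: Aug 27, 1993 − 73 days = Jun 15, 1993.
The foundation is poured: Jun 15, 1993 − 9 days = Jun 6, 1993.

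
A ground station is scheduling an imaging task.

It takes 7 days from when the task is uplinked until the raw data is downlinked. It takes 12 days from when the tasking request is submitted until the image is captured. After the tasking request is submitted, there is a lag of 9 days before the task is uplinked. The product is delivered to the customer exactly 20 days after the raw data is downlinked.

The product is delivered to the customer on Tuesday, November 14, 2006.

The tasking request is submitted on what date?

The product is delivered to the customer: Nov 14, 2006.
The raw data is downlinked: Nov 14, 2006 − 20 days = Oct 25, 2006.
The task is uplinked: Oct 25, 2006 − 7 days = Oct 18, 2006.
The tasking request is submitted: Oct 18, 2006 − 9 days = Oct 9, 2006.

Monday, October 9, 2006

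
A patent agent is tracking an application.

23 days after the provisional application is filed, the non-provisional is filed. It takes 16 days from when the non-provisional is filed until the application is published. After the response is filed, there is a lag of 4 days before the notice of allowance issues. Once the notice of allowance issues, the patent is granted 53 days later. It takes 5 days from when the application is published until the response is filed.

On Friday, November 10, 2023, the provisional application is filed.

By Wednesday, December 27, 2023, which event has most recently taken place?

The provisional application is filed: Nov 10, 2023.
The non-provisional is filed: Nov 10, 2023 + 23 days = Dec 3, 2023.
The application is published: Dec 3, 2023 + 16 days = Dec 19, 2023.
The response is filed: Dec 19, 2023 + 5 days = Dec 24, 2023.
The notice of allowance issues: Dec 24, 2023 + 4 days = Dec 28, 2023.
The patent is granted: Dec 28, 2023 + 53 days = Feb 19, 2024.
Dec 27, 2023 falls between when the response is filed (Dec 24, 2023) and when the notice of allowance issues (Dec 28, 2023).

The response is filed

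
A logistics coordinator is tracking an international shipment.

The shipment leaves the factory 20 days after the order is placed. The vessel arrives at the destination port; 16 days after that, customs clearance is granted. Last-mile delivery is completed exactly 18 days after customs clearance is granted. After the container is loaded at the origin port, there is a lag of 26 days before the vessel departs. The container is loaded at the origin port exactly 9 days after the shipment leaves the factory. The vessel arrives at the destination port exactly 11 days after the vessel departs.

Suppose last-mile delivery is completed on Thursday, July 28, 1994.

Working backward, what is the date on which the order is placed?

Last-mile delivery is completed: Jul 28, 1994.
Customs clearance is granted: Jul 28, 1994 − 18 days = Jul 10, 1994.
The vessel arrives at the destination port: Jul 10, 1994 − 16 days = Jun 24, 1994.
The vessel departs: Jun 24, 1994 − 11 days = Jun 13, 1994.
The container is loaded at the origin port: Jun 13, 1994 − 26 days = May 18, 1994.
The shipment leaves the factory: May 18, 1994 − 9 days = May 9, 1994.
The order is placed: May 9, 1994 − 20 days = Apr 19, 1994.

Tuesday, April 19, 1994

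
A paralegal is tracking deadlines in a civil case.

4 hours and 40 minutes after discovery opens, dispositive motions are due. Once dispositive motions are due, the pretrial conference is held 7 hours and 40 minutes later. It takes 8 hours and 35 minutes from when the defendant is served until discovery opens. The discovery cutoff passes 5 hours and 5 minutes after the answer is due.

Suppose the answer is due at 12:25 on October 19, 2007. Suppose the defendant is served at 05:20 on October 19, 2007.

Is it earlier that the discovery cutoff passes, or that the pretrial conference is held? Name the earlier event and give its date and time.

The answer is due: 12:25 Oct 19, 2007.
The discovery cutoff passes: 12:25 Oct 19, 2007 + 5h05m = 17:30 Oct 19, 2007.
The defendant is served: 05:20 Oct 19, 2007.
Discovery opens: 05:20 Oct 19, 2007 + 8h35m = 13:55 Oct 19, 2007.
Dispositive motions are due: 13:55 Oct 19, 2007 + 4h40m = 18:35 Oct 19, 2007.
The pretrial conference is held: 18:35 Oct 19, 2007 + 7h40m = 02:15 Oct 20, 2007.
Comparing: the discovery cutoff passes at 17:30 Oct 19, 2007 vs the pretrial conference is held at 02:15 Oct 20, 2007. Earlier: the discovery cutoff passes.

The discovery cutoff passes — 17:30 on October 19, 2007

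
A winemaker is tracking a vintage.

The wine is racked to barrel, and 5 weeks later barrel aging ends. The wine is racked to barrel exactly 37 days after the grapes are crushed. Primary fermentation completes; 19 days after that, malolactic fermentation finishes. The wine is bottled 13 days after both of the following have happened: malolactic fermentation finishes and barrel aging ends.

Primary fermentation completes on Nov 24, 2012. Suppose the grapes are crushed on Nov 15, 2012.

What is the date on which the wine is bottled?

Primary fermentation completes: Nov 24, 2012.
Malolactic fermentation finishes: Nov 24, 2012 + 19 days = Dec 13, 2012.
The grapes are crushed: Nov 15, 2012.
The wine is racked to barrel: Nov 15, 2012 + 37 days = Dec 22, 2012.
Barrel aging ends: Dec 22, 2012 + 5 weeks = Jan 26, 2013.
Both prerequisites met — malolactic fermentation finishes (Dec 13, 2012), barrel aging ends (Jan 26, 2013); the later is Jan 26, 2013.
The wine is bottled: Jan 26, 2013 + 13 days = Feb 8, 2013.

Feb 8, 2013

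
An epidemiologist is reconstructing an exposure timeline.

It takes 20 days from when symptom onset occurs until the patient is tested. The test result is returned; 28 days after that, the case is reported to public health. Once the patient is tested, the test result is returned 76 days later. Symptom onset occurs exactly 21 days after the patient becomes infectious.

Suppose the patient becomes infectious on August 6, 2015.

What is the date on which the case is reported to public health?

December 29, 2015

The patient becomes infectious: Aug 6, 2015.
Symptom onset occurs: Aug 6, 2015 + 21 days = Aug 27, 2015.
The patient is tested: Aug 27, 2015 + 20 days = Sep 16, 2015.
The test result is returned: Sep 16, 2015 + 76 days = Dec 1, 2015.
The case is reported to public health: Dec 1, 2015 + 28 days = Dec 29, 2015.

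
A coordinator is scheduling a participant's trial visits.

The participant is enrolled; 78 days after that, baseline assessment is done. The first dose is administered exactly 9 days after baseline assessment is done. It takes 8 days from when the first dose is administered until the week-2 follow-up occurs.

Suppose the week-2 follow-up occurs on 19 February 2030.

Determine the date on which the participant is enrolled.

16 November 2029

The week-2 follow-up occurs: Feb 19, 2030.
The first dose is administered: Feb 19, 2030 − 8 days = Feb 11, 2030.
Baseline assessment is done: Feb 11, 2030 − 9 days = Feb 2, 2030.
The participant is enrolled: Feb 2, 2030 − 78 days = Nov 16, 2029.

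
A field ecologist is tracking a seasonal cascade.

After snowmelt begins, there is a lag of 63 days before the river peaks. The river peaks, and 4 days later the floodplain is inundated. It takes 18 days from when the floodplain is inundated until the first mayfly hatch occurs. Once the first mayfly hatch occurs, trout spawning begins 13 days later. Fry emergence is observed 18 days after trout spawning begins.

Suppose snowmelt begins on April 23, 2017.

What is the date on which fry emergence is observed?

August 17, 2017

Snowmelt begins: Apr 23, 2017.
The river peaks: Apr 23, 2017 + 63 days = Jun 25, 2017.
The floodplain is inundated: Jun 25, 2017 + 4 days = Jun 29, 2017.
The first mayfly hatch occurs: Jun 29, 2017 + 18 days = Jul 17, 2017.
Trout spawning begins: Jul 17, 2017 + 13 days = Jul 30, 2017.
Fry emergence is observed: Jul 30, 2017 + 18 days = Aug 17, 2017.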